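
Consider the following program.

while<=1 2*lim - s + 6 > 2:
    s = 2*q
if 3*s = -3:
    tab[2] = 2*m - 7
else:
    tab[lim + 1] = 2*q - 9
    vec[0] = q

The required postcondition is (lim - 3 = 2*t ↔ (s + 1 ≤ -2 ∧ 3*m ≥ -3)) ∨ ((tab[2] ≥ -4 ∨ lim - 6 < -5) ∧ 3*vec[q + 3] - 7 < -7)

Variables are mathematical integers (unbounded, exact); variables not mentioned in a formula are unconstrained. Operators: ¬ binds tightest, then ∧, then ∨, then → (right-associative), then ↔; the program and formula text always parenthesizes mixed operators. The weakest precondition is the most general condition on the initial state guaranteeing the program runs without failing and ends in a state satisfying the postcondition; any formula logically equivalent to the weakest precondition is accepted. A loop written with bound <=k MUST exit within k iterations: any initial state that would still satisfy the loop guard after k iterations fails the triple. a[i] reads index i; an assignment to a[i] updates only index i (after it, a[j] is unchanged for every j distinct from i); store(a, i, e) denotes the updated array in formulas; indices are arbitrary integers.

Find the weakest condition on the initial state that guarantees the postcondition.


Working backward. After the program, the postcondition (lim - 3 = 2*t ↔ (s + 1 ≤ -2 ∧ 3*m ≥ -3)) ∨ ((tab[2] ≥ -4 ∨ lim - 6 < -5) ∧ 3*vec[q + 3] - 7 < -7) must hold; in canonical form it is (lim = 2*t + 3 ↔ (s ≤ -3 ∧ 3*m ≥ -3)) ∨ ((tab[2] ≥ -4 ∨ lim < 1) ∧ 3*vec[q + 3] < 0).
Then branch requires (lim = 2*t + 3 ↔ (s ≤ -3 ∧ 3*m ≥ -3)) ∨ ((2*m ≥ 3 ∨ lim < 1) ∧ 3*vec[q + 3] < 0); else branch requires (lim = 2*t + 3 ↔ (s ≤ -3 ∧ 3*m ≥ -3)) ∨ ((store(tab, lim + 1, 2*q - 9)[2] ≥ -4 ∨ lim < 1) ∧ 3*store(vec, 0, q)[q + 3] < 0).
Before the if: (3*s = -3 → ((lim = 2*t + 3 ↔ (s ≤ -3 ∧ 3*m ≥ -3)) ∨ ((2*m ≥ 3 ∨ lim < 1) ∧ 3*vec[q + 3] < 0))) ∧ ((¬(3*s = -3)) → ((lim = 2*t + 3 ↔ (s ≤ -3 ∧ 3*m ≥ -3)) ∨ ((store(tab, lim + 1, 2*q - 9)[2] ≥ -4 ∨ lim < 1) ∧ 3*store(vec, 0, q)[q + 3] < 0)))
Before the loop (bound <=1), unroll the exhaustion recursion (WP_0 = exit-now case; WP_j = one more guarded iteration, up to j = 1):
  WP_0: (¬(2*lim > s - 4)) ∧ (3*s = -3 → ((lim = 2*t + 3 ↔ (s ≤ -3 ∧ 3*m ≥ -3)) ∨ ((2*m ≥ 3 ∨ lim < 1) ∧ 3*vec[q + 3] < 0))) ∧ ((¬(3*s = -3)) → ((lim = 2*t + 3 ↔ (s ≤ -3 ∧ 3*m ≥ -3)) ∨ ((store(tab, lim + 1, 2*q - 9)[2] ≥ -4 ∨ lim < 1) ∧ 3*store(vec, 0, q)[q + 3] < 0)))
  WP_1: (2*lim > s - 4 → ((¬(2*lim > 2*q - 4)) ∧ (6*q = -3 → ((lim = 2*t + 3 ↔ (2*q ≤ -3 ∧ 3*m ≥ -3)) ∨ ((2*m ≥ 3 ∨ lim < 1) ∧ 3*vec[q + 3] < 0))) ∧ ((¬(6*q = -3)) → ((lim = 2*t + 3 ↔ (2*q ≤ -3 ∧ 3*m ≥ -3)) ∨ ((store(tab, lim + 1, 2*q - 9)[2] ≥ -4 ∨ lim < 1) ∧ 3*store(vec, 0, q)[q + 3] < 0))))) ∧ ((¬(2*lim > s - 4)) → ((3*s = -3 → ((lim = 2*t + 3 ↔ (s ≤ -3 ∧ 3*m ≥ -3)) ∨ ((2*m ≥ 3 ∨ lim < 1) ∧ 3*vec[q + 3] < 0))) ∧ ((¬(3*s = -3)) → ((lim = 2*t + 3 ↔ (s ≤ -3 ∧ 3*m ≥ -3)) ∨ ((store(tab, lim + 1, 2*q - 9)[2] ≥ -4 ∨ lim < 1) ∧ 3*store(vec, 0, q)[q + 3] < 0)))))
So before the loop: (2*lim > s - 4 → ((¬(2*lim > 2*q - 4)) ∧ (6*q = -3 → ((lim = 2*t + 3 ↔ (2*q ≤ -3 ∧ 3*m ≥ -3)) ∨ ((2*m ≥ 3 ∨ lim < 1) ∧ 3*vec[q + 3] < 0))) ∧ ((¬(6*q = -3)) → ((lim = 2*t + 3 ↔ (2*q ≤ -3 ∧ 3*m ≥ -3)) ∨ ((store(tab, lim + 1, 2*q - 9)[2] ≥ -4 ∨ lim < 1) ∧ 3*store(vec, 0, q)[q + 3] < 0))))) ∧ ((¬(2*lim > s - 4)) → ((3*s = -3 → ((lim = 2*t + 3 ↔ (s ≤ -3 ∧ 3*m ≥ -3)) ∨ ((2*m ≥ 3 ∨ lim < 1) ∧ 3*vec[q + 3] < 0))) ∧ ((¬(3*s = -3)) → ((lim = 2*t + 3 ↔ (s ≤ -3 ∧ 3*m ≥ -3)) ∨ ((store(tab, lim + 1, 2*q - 9)[2] ≥ -4 ∨ lim < 1) ∧ 3*store(vec, 0, q)[q + 3] < 0)))))
Answer: WP = (2*lim > s - 4 → ((¬(2*lim > 2*q - 4)) ∧ (6*q = -3 → ((lim = 2*t + 3 ↔ (2*q ≤ -3 ∧ 3*m ≥ -3)) ∨ ((2*m ≥ 3 ∨ lim < 1) ∧ 3*vec[q + 3] < 0))) ∧ ((¬(6*q = -3)) → ((lim = 2*t + 3 ↔ (2*q ≤ -3 ∧ 3*m ≥ -3)) ∨ ((store(tab, lim + 1, 2*q - 9)[2] ≥ -4 ∨ lim < 1) ∧ 3*store(vec, 0, q)[q + 3] < 0))))) ∧ ((¬(2*lim > s - 4)) → ((3*s = -3 → ((lim = 2*t + 3 ↔ (s ≤ -3 ∧ 3*m ≥ -3)) ∨ ((2*m ≥ 3 ∨ lim < 1) ∧ 3*vec[q + 3] < 0))) ∧ ((¬(3*s = -3)) → ((lim = 2*t + 3 ↔ (s ≤ -3 ∧ 3*m ≥ -3)) ∨ ((store(tab, lim + 1, 2*q - 9)[2] ≥ -4 ∨ lim < 1) ∧ 3*store(vec, 0, q)[q + 3] < 0)))))


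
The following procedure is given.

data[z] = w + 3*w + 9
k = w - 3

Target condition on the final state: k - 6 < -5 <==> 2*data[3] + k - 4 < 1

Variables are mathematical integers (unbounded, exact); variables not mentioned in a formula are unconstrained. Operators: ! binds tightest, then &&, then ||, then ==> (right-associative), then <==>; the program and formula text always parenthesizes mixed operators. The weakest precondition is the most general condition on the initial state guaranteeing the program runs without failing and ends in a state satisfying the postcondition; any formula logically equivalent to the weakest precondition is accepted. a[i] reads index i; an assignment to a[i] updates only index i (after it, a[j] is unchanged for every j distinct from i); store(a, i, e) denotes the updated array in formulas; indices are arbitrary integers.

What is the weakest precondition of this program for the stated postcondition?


Working backward. After the program, the postcondition k - 6 < -5 <==> 2*data[3] + k - 4 < 1 must hold; in canonical form it is k < 1 <==> 2*data[3] + k < 5.
Before k := w - 3: w < 4 <==> 2*data[3] + w < 8
Before data[z] := w + 3*w + 9: w < 4 <==> 2*store(data, z, 4*w + 9)[3] + w < 8
Answer: WP = w < 4 <==> 2*store(data, z, 4*w + 9)[3] + w < 8


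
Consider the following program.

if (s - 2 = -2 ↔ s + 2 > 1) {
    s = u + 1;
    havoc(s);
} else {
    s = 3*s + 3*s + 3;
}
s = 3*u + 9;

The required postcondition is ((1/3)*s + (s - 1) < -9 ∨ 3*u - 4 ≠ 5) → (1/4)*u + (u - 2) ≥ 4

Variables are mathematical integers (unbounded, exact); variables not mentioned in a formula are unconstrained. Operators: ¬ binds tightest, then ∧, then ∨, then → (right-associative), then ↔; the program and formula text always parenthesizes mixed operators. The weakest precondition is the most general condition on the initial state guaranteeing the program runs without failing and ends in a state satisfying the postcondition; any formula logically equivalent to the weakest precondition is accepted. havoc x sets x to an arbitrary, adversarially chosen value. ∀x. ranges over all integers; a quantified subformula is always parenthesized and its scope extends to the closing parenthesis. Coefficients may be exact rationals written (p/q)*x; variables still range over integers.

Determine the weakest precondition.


Working backward. After the program, the postcondition ((1/3)*s + (s - 1) < -9 ∨ 3*u - 4 ≠ 5) → (1/4)*u + (u - 2) ≥ 4 must hold; in canonical form it is ((4/3)*s < -8 ∨ 3*u ≠ 9) → (5/4)*u ≥ 6.
Before s := 3*u + 9: (4*u < -20 ∨ 3*u ≠ 9) → (5/4)*u ≥ 6
Then branch requires (4*u < -20 ∨ 3*u ≠ 9) → (5/4)*u ≥ 6; else branch requires (4*u < -20 ∨ 3*u ≠ 9) → (5/4)*u ≥ 6.
Before the if: ((s = 0 ↔ s > -1) → ((4*u < -20 ∨ 3*u ≠ 9) → (5/4)*u ≥ 6)) ∧ ((¬(s = 0 ↔ s > -1)) → ((4*u < -20 ∨ 3*u ≠ 9) → (5/4)*u ≥ 6))
Answer: WP = ((s = 0 ↔ s > -1) → ((4*u < -20 ∨ 3*u ≠ 9) → (5/4)*u ≥ 6)) ∧ ((¬(s = 0 ↔ s > -1)) → ((4*u < -20 ∨ 3*u ≠ 9) → (5/4)*u ≥ 6))


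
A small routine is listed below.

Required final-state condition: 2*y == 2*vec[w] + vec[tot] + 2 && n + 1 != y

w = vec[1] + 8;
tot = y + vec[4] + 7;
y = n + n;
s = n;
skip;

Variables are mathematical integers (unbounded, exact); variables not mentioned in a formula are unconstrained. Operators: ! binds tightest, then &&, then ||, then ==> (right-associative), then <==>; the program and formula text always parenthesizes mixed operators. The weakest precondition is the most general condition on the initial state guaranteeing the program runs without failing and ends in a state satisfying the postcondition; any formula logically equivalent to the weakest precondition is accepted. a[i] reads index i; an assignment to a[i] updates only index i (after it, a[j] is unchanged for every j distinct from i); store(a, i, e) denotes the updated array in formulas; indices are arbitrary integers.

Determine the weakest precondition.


Working backward. After the program, the postcondition 2*y == 2*vec[w] + vec[tot] + 2 && n + 1 != y must hold; in canonical form it is 2*y == vec[tot] + 2*vec[w] + 2 && n != y - 1.
Before skip: 2*y == vec[tot] + 2*vec[w] + 2 && n != y - 1
Before s := n: 2*y == vec[tot] + 2*vec[w] + 2 && n != y - 1
Before y := n + n: 4*n == vec[tot] + 2*vec[w] + 2 && n != 1
Before tot := y + vec[4] + 7: 4*n == vec[vec[4] + y + 7] + 2*vec[w] + 2 && n != 1
Before w := vec[1] + 8: 4*n == vec[vec[4] + y + 7] + 2*vec[vec[1] + 8] + 2 && n != 1
Answer: WP = 4*n == vec[vec[4] + y + 7] + 2*vec[vec[1] + 8] + 2 && n != 1


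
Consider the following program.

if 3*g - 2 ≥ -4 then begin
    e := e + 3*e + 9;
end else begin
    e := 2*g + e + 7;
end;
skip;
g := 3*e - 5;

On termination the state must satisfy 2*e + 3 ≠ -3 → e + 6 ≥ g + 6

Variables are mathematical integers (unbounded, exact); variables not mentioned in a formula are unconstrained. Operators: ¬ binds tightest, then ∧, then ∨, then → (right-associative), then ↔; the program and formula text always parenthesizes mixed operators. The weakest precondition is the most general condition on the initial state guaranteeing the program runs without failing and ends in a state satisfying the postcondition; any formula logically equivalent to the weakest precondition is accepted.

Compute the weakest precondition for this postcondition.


Working backward. After the program, the postcondition 2*e + 3 ≠ -3 → e + 6 ≥ g + 6 must hold; in canonical form it is 2*e ≠ -6 → e ≥ g.
Before g := 3*e - 5: 2*e ≠ -6 → 2*e ≤ 5
Before skip: 2*e ≠ -6 → 2*e ≤ 5
Then branch requires 8*e ≠ -24 → 8*e ≤ -13; else branch requires 2*e + 4*g ≠ -20 → 2*e + 4*g ≤ -9.
Before the if: (3*g ≥ -2 → (8*e ≠ -24 → 8*e ≤ -13)) ∧ ((¬(3*g ≥ -2)) → (2*e + 4*g ≠ -20 → 2*e + 4*g ≤ -9))
Answer: WP = (3*g ≥ -2 → (8*e ≠ -24 → 8*e ≤ -13)) ∧ ((¬(3*g ≥ -2)) → (2*e + 4*g ≠ -20 → 2*e + 4*g ≤ -9))


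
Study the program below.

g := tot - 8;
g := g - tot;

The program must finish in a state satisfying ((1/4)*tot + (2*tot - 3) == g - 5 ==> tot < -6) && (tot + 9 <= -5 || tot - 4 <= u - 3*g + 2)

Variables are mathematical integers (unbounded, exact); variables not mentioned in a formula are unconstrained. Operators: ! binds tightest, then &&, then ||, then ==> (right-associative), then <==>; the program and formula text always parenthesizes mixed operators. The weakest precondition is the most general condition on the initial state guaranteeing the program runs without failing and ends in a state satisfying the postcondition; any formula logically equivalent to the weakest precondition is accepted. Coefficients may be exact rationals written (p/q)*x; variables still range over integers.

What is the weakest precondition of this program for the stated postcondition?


Working backward. After the program, the postcondition ((1/4)*tot + (2*tot - 3) == g - 5 ==> tot < -6) && (tot + 9 <= -5 || tot - 4 <= u - 3*g + 2) must hold; in canonical form it is ((9/4)*tot == g - 2 ==> tot < -6) && (tot <= -14 || 3*g + tot <= u + 6).
Before g := g - tot: ((13/4)*tot == g - 2 ==> tot < -6) && (tot <= -14 || 3*g <= 2*tot + u + 6)
Before g := tot - 8: ((9/4)*tot == -10 ==> tot < -6) && (tot <= -14 || tot <= u + 30)
Answer: WP = ((9/4)*tot == -10 ==> tot < -6) && (tot <= -14 || tot <= u + 30)


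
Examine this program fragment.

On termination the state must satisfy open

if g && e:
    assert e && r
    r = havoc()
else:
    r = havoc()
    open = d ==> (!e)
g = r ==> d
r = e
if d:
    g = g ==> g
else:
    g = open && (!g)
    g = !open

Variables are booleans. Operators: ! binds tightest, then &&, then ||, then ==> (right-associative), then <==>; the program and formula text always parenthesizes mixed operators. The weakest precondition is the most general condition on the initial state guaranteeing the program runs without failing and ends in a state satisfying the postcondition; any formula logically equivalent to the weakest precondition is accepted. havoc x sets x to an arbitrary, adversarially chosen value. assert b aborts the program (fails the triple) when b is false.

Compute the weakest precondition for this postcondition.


Working backward. After the program, open must hold.
Then branch requires open; else branch requires open.
Before the if: (d ==> open) && ((!d) ==> open)
Before r := e: (d ==> open) && ((!d) ==> open)
Before g := r ==> d: (d ==> open) && ((!d) ==> open)
Then branch requires e && r && (d ==> open) && ((!d) ==> open); else branch requires (d ==> (d ==> (!e))) && ((!d) ==> (d ==> (!e))).
Before the if: ((g && e) ==> (e && r && (d ==> open) && ((!d) ==> open))) && ((!(g && e)) ==> ((d ==> (d ==> (!e))) && ((!d) ==> (d ==> (!e)))))
Answer: WP = ((g && e) ==> (e && r && (d ==> open) && ((!d) ==> open))) && ((!(g && e)) ==> ((d ==> (d ==> (!e))) && ((!d) ==> (d ==> (!e)))))


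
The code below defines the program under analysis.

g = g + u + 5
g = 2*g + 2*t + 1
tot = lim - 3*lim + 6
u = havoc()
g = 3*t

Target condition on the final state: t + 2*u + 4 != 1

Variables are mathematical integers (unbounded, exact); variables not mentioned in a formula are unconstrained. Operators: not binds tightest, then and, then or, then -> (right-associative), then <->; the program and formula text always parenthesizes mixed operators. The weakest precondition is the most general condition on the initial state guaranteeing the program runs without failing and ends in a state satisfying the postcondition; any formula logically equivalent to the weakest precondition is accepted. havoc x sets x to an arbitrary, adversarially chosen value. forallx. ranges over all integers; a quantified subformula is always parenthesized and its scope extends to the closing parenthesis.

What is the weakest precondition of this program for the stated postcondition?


Working backward. After the program, the postcondition t + 2*u + 4 != 1 must hold; in canonical form it is t + 2*u != -3.
Before g := 3*t: t + 2*u != -3
Before havoc u: forall u_1. t + 2*u_1 != -3
Before tot := lim - 3*lim + 6: forall u_1. t + 2*u_1 != -3
Before g := 2*g + 2*t + 1: forall u_1. t + 2*u_1 != -3
Before g := g + u + 5: forall u_1. t + 2*u_1 != -3
Answer: WP = forall u_1. t + 2*u_1 != -3


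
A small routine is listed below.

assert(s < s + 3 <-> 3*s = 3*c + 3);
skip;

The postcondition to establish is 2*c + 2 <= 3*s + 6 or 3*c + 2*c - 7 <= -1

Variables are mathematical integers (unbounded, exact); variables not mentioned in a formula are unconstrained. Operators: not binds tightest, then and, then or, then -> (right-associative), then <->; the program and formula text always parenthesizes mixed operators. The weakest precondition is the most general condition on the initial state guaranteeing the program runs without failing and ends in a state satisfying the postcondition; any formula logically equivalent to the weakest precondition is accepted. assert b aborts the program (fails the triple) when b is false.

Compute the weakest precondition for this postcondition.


Working backward. After the program, the postcondition 2*c + 2 <= 3*s + 6 or 3*c + 2*c - 7 <= -1 must hold; in canonical form it is 2*c <= 3*s + 4 or 5*c <= 6.
Before skip: 2*c <= 3*s + 4 or 5*c <= 6
Before assert s < s + 3 <-> 3*s = 3*c + 3: 3*s = 3*c + 3 and (2*c <= 3*s + 4 or 5*c <= 6)
Answer: WP = 3*s = 3*c + 3 and (2*c <= 3*s + 4 or 5*c <= 6)


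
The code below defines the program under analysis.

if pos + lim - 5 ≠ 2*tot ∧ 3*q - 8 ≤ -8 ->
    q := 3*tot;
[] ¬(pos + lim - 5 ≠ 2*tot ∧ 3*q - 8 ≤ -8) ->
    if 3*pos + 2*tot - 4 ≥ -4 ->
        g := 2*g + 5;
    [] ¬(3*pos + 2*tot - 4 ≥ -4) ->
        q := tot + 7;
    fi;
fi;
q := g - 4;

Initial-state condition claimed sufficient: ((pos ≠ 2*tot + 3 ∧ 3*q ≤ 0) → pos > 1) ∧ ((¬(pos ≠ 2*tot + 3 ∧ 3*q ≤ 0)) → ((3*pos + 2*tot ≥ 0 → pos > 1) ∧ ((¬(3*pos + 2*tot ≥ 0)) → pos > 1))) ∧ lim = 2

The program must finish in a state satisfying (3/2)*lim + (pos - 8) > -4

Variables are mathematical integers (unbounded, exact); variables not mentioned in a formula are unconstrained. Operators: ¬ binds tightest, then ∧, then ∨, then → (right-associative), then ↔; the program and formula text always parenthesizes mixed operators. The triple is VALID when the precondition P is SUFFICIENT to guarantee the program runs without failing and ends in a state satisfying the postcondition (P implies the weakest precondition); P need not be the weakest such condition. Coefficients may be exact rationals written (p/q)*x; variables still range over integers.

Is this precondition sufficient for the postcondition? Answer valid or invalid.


Working backward. After the program, the postcondition (3/2)*lim + (pos - 8) > -4 must hold; in canonical form it is (3/2)*lim + pos > 4.
Before q := g - 4: (3/2)*lim + pos > 4
Then branch requires (3/2)*lim + pos > 4; else branch requires (3*pos + 2*tot ≥ 0 → (3/2)*lim + pos > 4) ∧ ((¬(3*pos + 2*tot ≥ 0)) → (3/2)*lim + pos > 4).
Before the if: ((lim + pos ≠ 2*tot + 5 ∧ 3*q ≤ 0) → (3/2)*lim + pos > 4) ∧ ((¬(lim + pos ≠ 2*tot + 5 ∧ 3*q ≤ 0)) → ((3*pos + 2*tot ≥ 0 → (3/2)*lim + pos > 4) ∧ ((¬(3*pos + 2*tot ≥ 0)) → (3/2)*lim + pos > 4)))
The weakest precondition is ((lim + pos ≠ 2*tot + 5 ∧ 3*q ≤ 0) → (3/2)*lim + pos > 4) ∧ ((¬(lim + pos ≠ 2*tot + 5 ∧ 3*q ≤ 0)) → ((3*pos + 2*tot ≥ 0 → (3/2)*lim + pos > 4) ∧ ((¬(3*pos + 2*tot ≥ 0)) → (3/2)*lim + pos > 4))).
Check whether ((pos ≠ 2*tot + 3 ∧ 3*q ≤ 0) → pos > 1) ∧ ((¬(pos ≠ 2*tot + 3 ∧ 3*q ≤ 0)) → ((3*pos + 2*tot ≥ 0 → pos > 1) ∧ ((¬(3*pos + 2*tot ≥ 0)) → pos > 1))) ∧ lim = 2 implies it.
Every state satisfying the precondition satisfies the weakest precondition: the implication holds.
Answer: valid


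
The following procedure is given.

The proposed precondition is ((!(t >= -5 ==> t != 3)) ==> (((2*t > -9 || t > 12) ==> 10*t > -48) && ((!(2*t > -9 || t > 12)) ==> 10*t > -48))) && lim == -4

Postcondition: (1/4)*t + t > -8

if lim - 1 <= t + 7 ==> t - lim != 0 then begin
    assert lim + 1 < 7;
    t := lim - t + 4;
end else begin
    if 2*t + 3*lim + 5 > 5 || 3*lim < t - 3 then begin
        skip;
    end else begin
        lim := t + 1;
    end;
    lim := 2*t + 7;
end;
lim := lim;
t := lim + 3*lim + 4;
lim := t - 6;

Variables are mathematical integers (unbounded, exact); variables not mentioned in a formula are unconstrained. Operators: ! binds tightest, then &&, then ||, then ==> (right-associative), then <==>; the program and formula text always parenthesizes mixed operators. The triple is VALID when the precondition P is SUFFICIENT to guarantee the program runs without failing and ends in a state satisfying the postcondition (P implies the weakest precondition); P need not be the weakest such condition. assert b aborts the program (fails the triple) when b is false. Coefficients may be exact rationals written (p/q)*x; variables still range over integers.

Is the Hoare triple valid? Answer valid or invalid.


Working backward. After the program, the postcondition (1/4)*t + t > -8 must hold; in canonical form it is (5/4)*t > -8.
Before lim := t - 6: (5/4)*t > -8
Before t := lim + 3*lim + 4: 5*lim > -13
Before lim := lim: 5*lim > -13
Then branch requires lim < 6 && 5*lim > -13; else branch requires ((3*lim + 2*t > 0 || 3*lim < t - 3) ==> 10*t > -48) && ((!(3*lim + 2*t > 0 || 3*lim < t - 3)) ==> 10*t > -48).
Before the if: ((lim <= t + 8 ==> t != lim) ==> (lim < 6 && 5*lim > -13)) && ((!(lim <= t + 8 ==> t != lim)) ==> (((3*lim + 2*t > 0 || 3*lim < t - 3) ==> 10*t > -48) && ((!(3*lim + 2*t > 0 || 3*lim < t - 3)) ==> 10*t > -48)))
The weakest precondition is ((lim <= t + 8 ==> t != lim) ==> (lim < 6 && 5*lim > -13)) && ((!(lim <= t + 8 ==> t != lim)) ==> (((3*lim + 2*t > 0 || 3*lim < t - 3) ==> 10*t > -48) && ((!(3*lim + 2*t > 0 || 3*lim < t - 3)) ==> 10*t > -48))).
Check whether ((!(t >= -5 ==> t != 3)) ==> (((2*t > -9 || t > 12) ==> 10*t > -48) && ((!(2*t > -9 || t > 12)) ==> 10*t > -48))) && lim == -4 implies it.
Countermodel: at the initial state lim = -4, t = -3, the precondition holds but the weakest precondition fails.
Answer: invalid


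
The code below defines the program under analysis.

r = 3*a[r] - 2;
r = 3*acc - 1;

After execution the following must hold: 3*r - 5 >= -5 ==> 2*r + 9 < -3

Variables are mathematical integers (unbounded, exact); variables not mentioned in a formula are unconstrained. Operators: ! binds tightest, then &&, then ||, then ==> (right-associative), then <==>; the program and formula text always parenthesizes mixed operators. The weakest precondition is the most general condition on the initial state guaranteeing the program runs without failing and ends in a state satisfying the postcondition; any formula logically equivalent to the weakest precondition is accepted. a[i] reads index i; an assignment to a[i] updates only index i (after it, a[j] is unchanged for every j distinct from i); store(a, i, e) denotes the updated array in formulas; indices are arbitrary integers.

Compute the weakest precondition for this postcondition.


Working backward. After the program, the postcondition 3*r - 5 >= -5 ==> 2*r + 9 < -3 must hold; in canonical form it is 3*r >= 0 ==> 2*r < -12.
Before r := 3*acc - 1: 9*acc >= 3 ==> 6*acc < -10
Before r := 3*a[r] - 2: 9*acc >= 3 ==> 6*acc < -10
Answer: WP = 9*acc >= 3 ==> 6*acc < -10


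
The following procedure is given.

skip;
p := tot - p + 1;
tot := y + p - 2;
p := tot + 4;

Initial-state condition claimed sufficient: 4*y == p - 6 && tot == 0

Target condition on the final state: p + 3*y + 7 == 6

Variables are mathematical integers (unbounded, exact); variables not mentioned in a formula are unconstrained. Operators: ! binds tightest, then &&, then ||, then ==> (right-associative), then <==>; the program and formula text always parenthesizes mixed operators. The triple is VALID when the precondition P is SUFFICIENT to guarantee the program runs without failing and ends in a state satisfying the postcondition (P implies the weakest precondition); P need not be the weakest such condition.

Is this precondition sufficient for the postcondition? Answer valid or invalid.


Working backward. After the program, the postcondition p + 3*y + 7 == 6 must hold; in canonical form it is p + 3*y == -1.
Before p := tot + 4: tot + 3*y == -5
Before tot := y + p - 2: p + 4*y == -3
Before p := tot - p + 1: tot + 4*y == p - 4
Before skip: tot + 4*y == p - 4
The weakest precondition is tot + 4*y == p - 4.
Check whether 4*y == p - 6 && tot == 0 implies it.
Countermodel: at the initial state p = 6, tot = 0, y = 0, the precondition holds but the weakest precondition fails.
Answer: invalid


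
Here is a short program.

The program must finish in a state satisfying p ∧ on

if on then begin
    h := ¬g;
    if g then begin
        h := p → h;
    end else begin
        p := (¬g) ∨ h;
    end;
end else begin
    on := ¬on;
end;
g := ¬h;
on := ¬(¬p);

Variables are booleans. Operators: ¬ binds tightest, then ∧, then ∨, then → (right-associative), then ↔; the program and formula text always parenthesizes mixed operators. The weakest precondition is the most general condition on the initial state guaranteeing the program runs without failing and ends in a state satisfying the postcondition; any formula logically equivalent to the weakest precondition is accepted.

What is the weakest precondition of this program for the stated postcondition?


Working backward. After the program, p ∧ on must hold.
Before on := ¬(¬p): p
Before g := ¬h: p
Then branch requires g → p; else branch requires p.
Before the if: (on → (g → p)) ∧ ((¬on) → p)
Answer: WP = (on → (g → p)) ∧ ((¬on) → p)


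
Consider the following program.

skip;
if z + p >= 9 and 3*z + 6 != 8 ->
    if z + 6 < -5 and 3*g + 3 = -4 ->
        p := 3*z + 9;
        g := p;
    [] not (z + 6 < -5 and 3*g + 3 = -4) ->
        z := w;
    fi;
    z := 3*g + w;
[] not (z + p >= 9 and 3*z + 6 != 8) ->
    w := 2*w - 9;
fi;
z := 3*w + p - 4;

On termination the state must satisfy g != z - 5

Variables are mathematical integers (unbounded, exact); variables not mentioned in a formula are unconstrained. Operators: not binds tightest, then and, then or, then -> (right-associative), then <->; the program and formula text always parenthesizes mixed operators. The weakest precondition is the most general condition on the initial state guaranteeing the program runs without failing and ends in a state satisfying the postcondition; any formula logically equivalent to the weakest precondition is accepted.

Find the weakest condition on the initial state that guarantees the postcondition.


Working backward. After the program, g != z - 5 must hold.
Before z := 3*w + p - 4: g != p + 3*w - 9
Then branch requires ((z < -11 and 3*g = -7) -> 3*w != 9) and ((not (z < -11 and 3*g = -7)) -> g != p + 3*w - 9); else branch requires g != p + 6*w - 36.
Before the if: ((p + z >= 9 and 3*z != 2) -> (((z < -11 and 3*g = -7) -> 3*w != 9) and ((not (z < -11 and 3*g = -7)) -> g != p + 3*w - 9))) and ((not (p + z >= 9 and 3*z != 2)) -> g != p + 6*w - 36)
Before skip: ((p + z >= 9 and 3*z != 2) -> (((z < -11 and 3*g = -7) -> 3*w != 9) and ((not (z < -11 and 3*g = -7)) -> g != p + 3*w - 9))) and ((not (p + z >= 9 and 3*z != 2)) -> g != p + 6*w - 36)
Answer: WP = ((p + z >= 9 and 3*z != 2) -> (((z < -11 and 3*g = -7) -> 3*w != 9) and ((not (z < -11 and 3*g = -7)) -> g != p + 3*w - 9))) and ((not (p + z >= 9 and 3*z != 2)) -> g != p + 6*w - 36)


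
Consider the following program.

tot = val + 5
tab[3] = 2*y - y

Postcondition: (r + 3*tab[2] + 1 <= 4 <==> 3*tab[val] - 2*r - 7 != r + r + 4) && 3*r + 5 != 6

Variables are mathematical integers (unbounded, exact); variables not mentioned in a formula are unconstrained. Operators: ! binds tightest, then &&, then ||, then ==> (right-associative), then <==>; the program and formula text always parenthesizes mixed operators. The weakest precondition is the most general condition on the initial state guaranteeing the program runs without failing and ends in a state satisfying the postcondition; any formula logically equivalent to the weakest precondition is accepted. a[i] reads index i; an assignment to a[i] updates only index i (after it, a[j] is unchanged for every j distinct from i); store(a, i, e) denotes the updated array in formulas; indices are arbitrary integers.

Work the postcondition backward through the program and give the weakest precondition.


Working backward. After the program, the postcondition (r + 3*tab[2] + 1 <= 4 <==> 3*tab[val] - 2*r - 7 != r + r + 4) && 3*r + 5 != 6 must hold; in canonical form it is (3*tab[2] + r <= 3 <==> 3*tab[val] != 4*r + 11) && 3*r != 1.
Before tab[3] := 2*y - y: (3*tab[2] + r <= 3 <==> 3*store(tab, 3, y)[val] != 4*r + 11) && 3*r != 1
Before tot := val + 5: (3*tab[2] + r <= 3 <==> 3*store(tab, 3, y)[val] != 4*r + 11) && 3*r != 1
Answer: WP = (3*tab[2] + r <= 3 <==> 3*store(tab, 3, y)[val] != 4*r + 11) && 3*r != 1


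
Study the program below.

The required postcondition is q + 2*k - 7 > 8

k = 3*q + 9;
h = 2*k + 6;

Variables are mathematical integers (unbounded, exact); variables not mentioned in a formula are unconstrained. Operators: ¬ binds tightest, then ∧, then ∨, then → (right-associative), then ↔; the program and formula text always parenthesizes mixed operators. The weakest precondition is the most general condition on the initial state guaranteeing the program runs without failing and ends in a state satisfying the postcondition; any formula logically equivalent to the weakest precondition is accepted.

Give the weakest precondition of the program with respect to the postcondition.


Working backward. After the program, the postcondition q + 2*k - 7 > 8 must hold; in canonical form it is 2*k + q > 15.
Before h := 2*k + 6: 2*k + q > 15
Before k := 3*q + 9: 7*q > -3
Answer: WP = 7*q > -3


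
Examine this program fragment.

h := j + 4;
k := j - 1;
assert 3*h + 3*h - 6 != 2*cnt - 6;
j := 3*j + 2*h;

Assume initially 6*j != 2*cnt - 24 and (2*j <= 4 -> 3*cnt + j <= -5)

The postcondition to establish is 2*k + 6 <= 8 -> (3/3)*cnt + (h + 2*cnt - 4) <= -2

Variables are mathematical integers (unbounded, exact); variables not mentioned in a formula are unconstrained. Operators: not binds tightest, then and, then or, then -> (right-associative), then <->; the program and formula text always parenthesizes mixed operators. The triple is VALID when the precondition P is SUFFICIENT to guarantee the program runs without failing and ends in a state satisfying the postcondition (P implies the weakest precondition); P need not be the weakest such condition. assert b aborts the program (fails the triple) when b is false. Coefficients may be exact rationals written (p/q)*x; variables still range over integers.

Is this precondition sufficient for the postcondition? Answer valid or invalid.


Working backward. After the program, the postcondition 2*k + 6 <= 8 -> (3/3)*cnt + (h + 2*cnt - 4) <= -2 must hold; in canonical form it is 2*k <= 2 -> 3*cnt + h <= 2.
Before j := 3*j + 2*h: 2*k <= 2 -> 3*cnt + h <= 2
Before assert 3*h + 3*h - 6 != 2*cnt - 6: 6*h != 2*cnt and (2*k <= 2 -> 3*cnt + h <= 2)
Before k := j - 1: 6*h != 2*cnt and (2*j <= 4 -> 3*cnt + h <= 2)
Before h := j + 4: 6*j != 2*cnt - 24 and (2*j <= 4 -> 3*cnt + j <= -2)
The weakest precondition is 6*j != 2*cnt - 24 and (2*j <= 4 -> 3*cnt + j <= -2).
Check whether 6*j != 2*cnt - 24 and (2*j <= 4 -> 3*cnt + j <= -5) implies it.
Every state satisfying the precondition satisfies the weakest precondition: the implication holds.
Answer: valid


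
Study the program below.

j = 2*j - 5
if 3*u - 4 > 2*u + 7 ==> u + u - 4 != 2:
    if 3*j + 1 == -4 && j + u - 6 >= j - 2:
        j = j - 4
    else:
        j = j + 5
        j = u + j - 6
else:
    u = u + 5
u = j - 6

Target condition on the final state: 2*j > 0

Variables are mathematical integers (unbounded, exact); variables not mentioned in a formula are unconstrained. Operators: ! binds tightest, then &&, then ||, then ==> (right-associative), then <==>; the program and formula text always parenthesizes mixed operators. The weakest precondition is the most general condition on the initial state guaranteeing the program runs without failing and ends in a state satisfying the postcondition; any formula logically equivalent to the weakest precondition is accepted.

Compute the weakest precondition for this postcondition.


Working backward. After the program, 2*j > 0 must hold.
Before u := j - 6: 2*j > 0
Then branch requires ((3*j == -5 && u >= 4) ==> 2*j > 8) && ((!(3*j == -5 && u >= 4)) ==> 2*j + 2*u > 2); else branch requires 2*j > 0.
Before the if: ((u > 11 ==> 2*u != 6) ==> (((3*j == -5 && u >= 4) ==> 2*j > 8) && ((!(3*j == -5 && u >= 4)) ==> 2*j + 2*u > 2))) && ((!(u > 11 ==> 2*u != 6)) ==> 2*j > 0)
Before j := 2*j - 5: ((u > 11 ==> 2*u != 6) ==> (((6*j == 10 && u >= 4) ==> 4*j > 18) && ((!(6*j == 10 && u >= 4)) ==> 4*j + 2*u > 12))) && ((!(u > 11 ==> 2*u != 6)) ==> 4*j > 10)
Answer: WP = ((u > 11 ==> 2*u != 6) ==> (((6*j == 10 && u >= 4) ==> 4*j > 18) && ((!(6*j == 10 && u >= 4)) ==> 4*j + 2*u > 12))) && ((!(u > 11 ==> 2*u != 6)) ==> 4*j > 10)


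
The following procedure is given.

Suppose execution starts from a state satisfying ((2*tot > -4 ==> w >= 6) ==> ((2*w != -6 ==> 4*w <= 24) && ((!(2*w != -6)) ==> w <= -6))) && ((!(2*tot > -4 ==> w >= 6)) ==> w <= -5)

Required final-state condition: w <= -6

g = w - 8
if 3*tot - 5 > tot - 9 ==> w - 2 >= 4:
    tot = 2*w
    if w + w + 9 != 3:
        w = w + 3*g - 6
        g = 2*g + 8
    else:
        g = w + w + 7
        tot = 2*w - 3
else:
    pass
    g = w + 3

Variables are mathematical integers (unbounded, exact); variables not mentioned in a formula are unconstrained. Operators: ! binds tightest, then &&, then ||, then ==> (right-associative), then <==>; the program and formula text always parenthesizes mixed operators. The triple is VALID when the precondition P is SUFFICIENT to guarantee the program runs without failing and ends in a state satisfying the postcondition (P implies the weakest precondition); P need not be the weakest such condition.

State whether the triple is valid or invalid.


Working backward. After the program, w <= -6 must hold.
Then branch requires (2*w != -6 ==> 3*g + w <= 0) && ((!(2*w != -6)) ==> w <= -6); else branch requires w <= -6.
Before the if: ((2*tot > -4 ==> w >= 6) ==> ((2*w != -6 ==> 3*g + w <= 0) && ((!(2*w != -6)) ==> w <= -6))) && ((!(2*tot > -4 ==> w >= 6)) ==> w <= -6)
Before g := w - 8: ((2*tot > -4 ==> w >= 6) ==> ((2*w != -6 ==> 4*w <= 24) && ((!(2*w != -6)) ==> w <= -6))) && ((!(2*tot > -4 ==> w >= 6)) ==> w <= -6)
The weakest precondition is ((2*tot > -4 ==> w >= 6) ==> ((2*w != -6 ==> 4*w <= 24) && ((!(2*w != -6)) ==> w <= -6))) && ((!(2*tot > -4 ==> w >= 6)) ==> w <= -6).
Check whether ((2*tot > -4 ==> w >= 6) ==> ((2*w != -6 ==> 4*w <= 24) && ((!(2*w != -6)) ==> w <= -6))) && ((!(2*tot > -4 ==> w >= 6)) ==> w <= -5) implies it.
Countermodel: at the initial state tot = -1, w = -5, the precondition holds but the weakest precondition fails.
Answer: invalid


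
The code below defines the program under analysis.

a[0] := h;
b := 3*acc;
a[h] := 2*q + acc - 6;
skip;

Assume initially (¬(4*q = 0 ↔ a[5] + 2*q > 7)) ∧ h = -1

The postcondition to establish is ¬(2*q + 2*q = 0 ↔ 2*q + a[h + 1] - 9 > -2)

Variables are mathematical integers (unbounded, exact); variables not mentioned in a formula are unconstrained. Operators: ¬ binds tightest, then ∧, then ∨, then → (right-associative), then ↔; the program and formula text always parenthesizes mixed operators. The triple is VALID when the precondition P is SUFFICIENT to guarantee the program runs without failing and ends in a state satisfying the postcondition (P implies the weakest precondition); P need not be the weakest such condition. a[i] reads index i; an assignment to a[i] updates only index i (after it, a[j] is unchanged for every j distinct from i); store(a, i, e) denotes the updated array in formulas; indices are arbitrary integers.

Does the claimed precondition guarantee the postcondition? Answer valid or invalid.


Working backward. After the program, the postcondition ¬(2*q + 2*q = 0 ↔ 2*q + a[h + 1] - 9 > -2) must hold; in canonical form it is ¬(4*q = 0 ↔ a[h + 1] + 2*q > 7).
Before skip: ¬(4*q = 0 ↔ a[h + 1] + 2*q > 7)
Before a[h] := 2*q + acc - 6: ¬(4*q = 0 ↔ store(a, h, acc + 2*q - 6)[h + 1] + 2*q > 7)
Before b := 3*acc: ¬(4*q = 0 ↔ store(a, h, acc + 2*q - 6)[h + 1] + 2*q > 7)
Before a[0] := h: ¬(4*q = 0 ↔ store(store(a, 0, h), h, acc + 2*q - 6)[h + 1] + 2*q > 7)
The weakest precondition is ¬(4*q = 0 ↔ store(store(a, 0, h), h, acc + 2*q - 6)[h + 1] + 2*q > 7).
Check whether (¬(4*q = 0 ↔ a[5] + 2*q > 7)) ∧ h = -1 implies it.
Countermodel: at the initial state a = {[-1] = 10, [0] = 10, [5] = 10, elsewhere 10}, acc = 0, h = -1, q = -1, the precondition holds but the weakest precondition fails.
Answer: invalid


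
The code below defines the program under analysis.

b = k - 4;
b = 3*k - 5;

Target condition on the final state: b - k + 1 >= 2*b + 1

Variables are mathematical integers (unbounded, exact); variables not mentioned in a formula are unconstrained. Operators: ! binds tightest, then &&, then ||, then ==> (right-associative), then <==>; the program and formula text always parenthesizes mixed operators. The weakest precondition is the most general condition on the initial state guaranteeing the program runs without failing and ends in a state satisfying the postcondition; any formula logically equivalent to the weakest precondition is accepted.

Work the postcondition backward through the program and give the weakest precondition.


Working backward. After the program, the postcondition b - k + 1 >= 2*b + 1 must hold; in canonical form it is b + k <= 0.
Before b := 3*k - 5: 4*k <= 5
Before b := k - 4: 4*k <= 5
Answer: WP = 4*k <= 5


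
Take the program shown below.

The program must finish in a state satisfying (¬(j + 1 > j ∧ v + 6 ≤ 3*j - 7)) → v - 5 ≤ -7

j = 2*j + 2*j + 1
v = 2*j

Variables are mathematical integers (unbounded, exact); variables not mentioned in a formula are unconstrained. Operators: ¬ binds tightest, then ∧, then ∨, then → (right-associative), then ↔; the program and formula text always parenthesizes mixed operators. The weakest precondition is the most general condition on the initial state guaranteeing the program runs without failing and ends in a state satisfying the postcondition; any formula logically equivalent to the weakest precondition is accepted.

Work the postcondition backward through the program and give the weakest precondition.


Working backward. After the program, the postcondition (¬(j + 1 > j ∧ v + 6 ≤ 3*j - 7)) → v - 5 ≤ -7 must hold; in canonical form it is (¬(v ≤ 3*j - 13)) → v ≤ -2.
Before v := 2*j: (¬(j ≥ 13)) → 2*j ≤ -2
Before j := 2*j + 2*j + 1: (¬(4*j ≥ 12)) → 8*j ≤ -4
Answer: WP = (¬(4*j ≥ 12)) → 8*j ≤ -4


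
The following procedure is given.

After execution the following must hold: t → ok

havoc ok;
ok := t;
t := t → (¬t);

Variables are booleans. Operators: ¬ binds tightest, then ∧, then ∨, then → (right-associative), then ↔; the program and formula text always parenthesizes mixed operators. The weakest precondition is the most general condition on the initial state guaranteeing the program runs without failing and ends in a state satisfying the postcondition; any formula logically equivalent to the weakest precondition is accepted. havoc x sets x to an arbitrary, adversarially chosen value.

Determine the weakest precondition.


Working backward. After the program, t → ok must hold.
Before t := t → (¬t): (t → (¬t)) → ok
Before ok := t: (t → (¬t)) → t
Before havoc ok: (t → (¬t)) → t
Answer: WP = (t → (¬t)) → t


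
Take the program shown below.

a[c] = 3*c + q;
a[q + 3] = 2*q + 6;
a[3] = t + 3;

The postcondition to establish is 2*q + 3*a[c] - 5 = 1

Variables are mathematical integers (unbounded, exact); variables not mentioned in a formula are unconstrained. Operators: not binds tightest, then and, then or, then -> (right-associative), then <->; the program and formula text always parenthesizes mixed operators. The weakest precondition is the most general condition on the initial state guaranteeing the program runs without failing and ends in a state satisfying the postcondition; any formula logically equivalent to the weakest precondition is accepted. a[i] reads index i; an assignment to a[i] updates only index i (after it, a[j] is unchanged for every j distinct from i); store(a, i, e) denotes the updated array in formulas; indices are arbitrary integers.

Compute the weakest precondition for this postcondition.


Working backward. After the program, the postcondition 2*q + 3*a[c] - 5 = 1 must hold; in canonical form it is 3*a[c] + 2*q = 6.
Before a[3] := t + 3: 3*store(a, 3, t + 3)[c] + 2*q = 6
Before a[q + 3] := 2*q + 6: 3*store(store(a, q + 3, 2*q + 6), 3, t + 3)[c] + 2*q = 6
Before a[c] := 3*c + q: 3*store(store(store(a, c, 3*c + q), q + 3, 2*q + 6), 3, t + 3)[c] + 2*q = 6
Answer: WP = 3*store(store(store(a, c, 3*c + q), q + 3, 2*q + 6), 3, t + 3)[c] + 2*q = 6


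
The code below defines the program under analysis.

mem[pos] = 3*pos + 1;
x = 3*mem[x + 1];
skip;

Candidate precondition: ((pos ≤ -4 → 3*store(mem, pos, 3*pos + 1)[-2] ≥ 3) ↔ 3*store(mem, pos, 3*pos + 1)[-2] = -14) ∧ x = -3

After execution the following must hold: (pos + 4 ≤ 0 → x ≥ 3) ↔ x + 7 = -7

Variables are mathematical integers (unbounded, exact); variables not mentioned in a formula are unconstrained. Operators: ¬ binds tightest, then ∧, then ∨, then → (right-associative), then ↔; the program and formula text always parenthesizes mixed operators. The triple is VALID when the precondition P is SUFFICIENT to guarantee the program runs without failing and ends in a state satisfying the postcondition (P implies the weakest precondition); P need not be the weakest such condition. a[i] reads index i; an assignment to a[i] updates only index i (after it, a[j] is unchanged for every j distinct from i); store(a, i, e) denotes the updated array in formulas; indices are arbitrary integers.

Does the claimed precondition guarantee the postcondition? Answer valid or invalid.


Working backward. After the program, the postcondition (pos + 4 ≤ 0 → x ≥ 3) ↔ x + 7 = -7 must hold; in canonical form it is (pos ≤ -4 → x ≥ 3) ↔ x = -14.
Before skip: (pos ≤ -4 → x ≥ 3) ↔ x = -14
Before x := 3*mem[x + 1]: (pos ≤ -4 → 3*mem[x + 1] ≥ 3) ↔ 3*mem[x + 1] = -14
Before mem[pos] := 3*pos + 1: (pos ≤ -4 → 3*store(mem, pos, 3*pos + 1)[x + 1] ≥ 3) ↔ 3*store(mem, pos, 3*pos + 1)[x + 1] = -14
The weakest precondition is (pos ≤ -4 → 3*store(mem, pos, 3*pos + 1)[x + 1] ≥ 3) ↔ 3*store(mem, pos, 3*pos + 1)[x + 1] = -14.
Check whether ((pos ≤ -4 → 3*store(mem, pos, 3*pos + 1)[-2] ≥ 3) ↔ 3*store(mem, pos, 3*pos + 1)[-2] = -14) ∧ x = -3 implies it.
Every state satisfying the precondition satisfies the weakest precondition: the implication holds.
Answer: valid
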